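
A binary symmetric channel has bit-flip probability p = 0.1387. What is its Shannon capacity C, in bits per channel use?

For BSC with error probability p:
C = 1 - H(p) where H(p) is binary entropy
H(0.1387) = -0.1387 × log₂(0.1387) - 0.8613 × log₂(0.8613)
H(p) = 0.5808
C = 1 - 0.5808 = 0.4192 bits/use


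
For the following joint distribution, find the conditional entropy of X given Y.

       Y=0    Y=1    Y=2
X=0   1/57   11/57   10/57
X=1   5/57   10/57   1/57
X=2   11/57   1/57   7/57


H(X|Y) = Σ_y p(y) H(X|Y=y)
  p(Y=0) = 17/57, H(X|Y=0) = 1.1661
  p(Y=1) = 22/57, H(X|Y=1) = 1.2197
  p(Y=2) = 6/19, H(X|Y=2) = 1.2327
H(X|Y) = 0.2982×1.1661 + 0.3860×1.2197 + 0.3158×1.2327 = 1.2078 bits


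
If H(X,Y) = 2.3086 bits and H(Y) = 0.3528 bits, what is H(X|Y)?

Chain rule: H(X,Y) = H(X|Y) + H(Y)
H(X|Y) = H(X,Y) - H(Y) = 2.3086 - 0.3528 = 1.9558 bits


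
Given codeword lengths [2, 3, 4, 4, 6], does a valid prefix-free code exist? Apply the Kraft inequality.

Kraft inequality: Σ 2^(-l_i) ≤ 1 for prefix-free code
Calculating: 2^(-2) + 2^(-3) + 2^(-4) + 2^(-4) + 2^(-6)
= 0.25 + 0.125 + 0.0625 + 0.0625 + 0.015625
= 0.5156
Since 0.5156 ≤ 1, prefix-free code exists


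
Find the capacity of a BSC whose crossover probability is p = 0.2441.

For BSC with error probability p:
C = 1 - H(p) where H(p) is binary entropy
H(0.2441) = -0.2441 × log₂(0.2441) - 0.7559 × log₂(0.7559)
H(p) = 0.8018
C = 1 - 0.8018 = 0.1982 bits/use


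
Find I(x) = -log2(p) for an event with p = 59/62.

Information content I(x) = -log₂(p(x))
I = -log₂(59/62) = -log₂(0.9516)
I = 0.0716 bits


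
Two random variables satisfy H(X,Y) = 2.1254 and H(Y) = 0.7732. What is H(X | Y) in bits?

Chain rule: H(X,Y) = H(X|Y) + H(Y)
H(X|Y) = H(X,Y) - H(Y) = 2.1254 - 0.7732 = 1.3522 bits


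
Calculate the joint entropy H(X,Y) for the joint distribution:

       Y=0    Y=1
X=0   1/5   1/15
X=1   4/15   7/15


H(X,Y) = -Σ p(x,y) log₂ p(x,y)
  p(0,0)=1/5: -0.2000 × log₂(0.2000) = 0.4644
  p(0,1)=1/15: -0.0667 × log₂(0.0667) = 0.2605
  p(1,0)=4/15: -0.2667 × log₂(0.2667) = 0.5085
  p(1,1)=7/15: -0.4667 × log₂(0.4667) = 0.5131
H(X,Y) = 1.7465 bits


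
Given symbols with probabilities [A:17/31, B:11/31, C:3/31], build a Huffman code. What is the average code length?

Huffman tree construction:
Combine smallest probabilities repeatedly
Resulting codes:
  A: 1 (length 1)
  B: 01 (length 2)
  C: 00 (length 2)
Average length = Σ p(s) × length(s) = 1.4516 bits


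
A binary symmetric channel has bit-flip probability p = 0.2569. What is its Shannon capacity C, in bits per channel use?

For BSC with error probability p:
C = 1 - H(p) where H(p) is binary entropy
H(0.2569) = -0.2569 × log₂(0.2569) - 0.7431 × log₂(0.7431)
H(p) = 0.8220
C = 1 - 0.8220 = 0.1780 bits/use


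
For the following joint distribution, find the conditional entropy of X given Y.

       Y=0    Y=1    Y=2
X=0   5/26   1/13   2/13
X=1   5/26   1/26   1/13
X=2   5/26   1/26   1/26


H(X|Y) = Σ_y p(y) H(X|Y=y)
  p(Y=0) = 15/26, H(X|Y=0) = 1.5850
  p(Y=1) = 2/13, H(X|Y=1) = 1.5000
  p(Y=2) = 7/26, H(X|Y=2) = 1.3788
H(X|Y) = 0.5769×1.5850 + 0.1538×1.5000 + 0.2692×1.3788 = 1.5164 bits


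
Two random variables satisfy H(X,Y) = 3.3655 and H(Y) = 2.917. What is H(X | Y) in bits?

Chain rule: H(X,Y) = H(X|Y) + H(Y)
H(X|Y) = H(X,Y) - H(Y) = 3.3655 - 2.917 = 0.4485 bits


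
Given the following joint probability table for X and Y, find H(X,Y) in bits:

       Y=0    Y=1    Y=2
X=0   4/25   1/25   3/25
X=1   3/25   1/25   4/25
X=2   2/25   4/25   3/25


H(X,Y) = -Σ p(x,y) log₂ p(x,y)
  p(0,0)=4/25: -0.1600 × log₂(0.1600) = 0.4230
  p(0,1)=1/25: -0.0400 × log₂(0.0400) = 0.1858
  p(0,2)=3/25: -0.1200 × log₂(0.1200) = 0.3671
  p(1,0)=3/25: -0.1200 × log₂(0.1200) = 0.3671
  p(1,1)=1/25: -0.0400 × log₂(0.0400) = 0.1858
  p(1,2)=4/25: -0.1600 × log₂(0.1600) = 0.4230
  p(2,0)=2/25: -0.0800 × log₂(0.0800) = 0.2915
  p(2,1)=4/25: -0.1600 × log₂(0.1600) = 0.4230
  p(2,2)=3/25: -0.1200 × log₂(0.1200) = 0.3671
H(X,Y) = 3.0333 bits


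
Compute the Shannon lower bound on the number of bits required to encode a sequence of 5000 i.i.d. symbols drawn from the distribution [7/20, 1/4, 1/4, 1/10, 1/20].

Entropy H = 2.0784 bits/symbol
Minimum bits = H × n = 2.0784 × 5000
= 10391.95 bits


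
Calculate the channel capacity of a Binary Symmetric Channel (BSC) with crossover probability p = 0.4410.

For BSC with error probability p:
C = 1 - H(p) where H(p) is binary entropy
H(0.4410) = -0.4410 × log₂(0.4410) - 0.5590 × log₂(0.5590)
H(p) = 0.9899
C = 1 - 0.9899 = 0.0101 bits/use


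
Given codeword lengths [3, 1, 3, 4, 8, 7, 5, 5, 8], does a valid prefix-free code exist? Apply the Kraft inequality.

Kraft inequality: Σ 2^(-l_i) ≤ 1 for prefix-free code
Calculating: 2^(-3) + 2^(-1) + 2^(-3) + 2^(-4) + 2^(-8) + 2^(-7) + 2^(-5) + 2^(-5) + 2^(-8)
= 0.125 + 0.5 + 0.125 + 0.0625 + 0.00390625 + 0.0078125 + 0.03125 + 0.03125 + 0.00390625
= 0.8906
Since 0.8906 ≤ 1, prefix-free code exists


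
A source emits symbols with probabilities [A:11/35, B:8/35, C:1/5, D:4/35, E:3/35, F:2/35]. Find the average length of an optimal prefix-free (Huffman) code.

Huffman tree construction:
Combine smallest probabilities repeatedly
Resulting codes:
  A: 11 (length 2)
  B: 01 (length 2)
  C: 00 (length 2)
  D: 100 (length 3)
  E: 1011 (length 4)
  F: 1010 (length 4)
Average length = Σ p(s) × length(s) = 2.4000 bits


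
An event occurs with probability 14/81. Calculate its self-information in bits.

Information content I(x) = -log₂(p(x))
I = -log₂(14/81) = -log₂(0.1728)
I = 2.5325 bits


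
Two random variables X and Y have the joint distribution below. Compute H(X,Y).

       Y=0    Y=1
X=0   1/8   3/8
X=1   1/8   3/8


H(X,Y) = -Σ p(x,y) log₂ p(x,y)
  p(0,0)=1/8: -0.1250 × log₂(0.1250) = 0.3750
  p(0,1)=3/8: -0.3750 × log₂(0.3750) = 0.5306
  p(1,0)=1/8: -0.1250 × log₂(0.1250) = 0.3750
  p(1,1)=3/8: -0.3750 × log₂(0.3750) = 0.5306
H(X,Y) = 1.8113 bits


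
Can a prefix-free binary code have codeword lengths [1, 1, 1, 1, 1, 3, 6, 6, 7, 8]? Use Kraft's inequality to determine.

Kraft inequality: Σ 2^(-l_i) ≤ 1 for prefix-free code
Calculating: 2^(-1) + 2^(-1) + 2^(-1) + 2^(-1) + 2^(-1) + 2^(-3) + 2^(-6) + 2^(-6) + 2^(-7) + 2^(-8)
= 0.5 + 0.5 + 0.5 + 0.5 + 0.5 + 0.125 + 0.015625 + 0.015625 + 0.0078125 + 0.00390625
= 2.6680
Since 2.6680 > 1, prefix-free code does not exist


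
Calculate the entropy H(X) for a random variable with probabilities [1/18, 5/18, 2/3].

H(X) = -Σ p(x) log₂ p(x)
  -1/18 × log₂(1/18) = 0.2317
  -5/18 × log₂(5/18) = 0.5133
  -2/3 × log₂(2/3) = 0.3900
H(X) = 1.1350 bits


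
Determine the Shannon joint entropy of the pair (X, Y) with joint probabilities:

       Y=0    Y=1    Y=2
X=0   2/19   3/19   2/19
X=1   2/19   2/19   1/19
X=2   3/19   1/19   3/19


H(X,Y) = -Σ p(x,y) log₂ p(x,y)
  p(0,0)=2/19: -0.1053 × log₂(0.1053) = 0.3419
  p(0,1)=3/19: -0.1579 × log₂(0.1579) = 0.4205
  p(0,2)=2/19: -0.1053 × log₂(0.1053) = 0.3419
  p(1,0)=2/19: -0.1053 × log₂(0.1053) = 0.3419
  p(1,1)=2/19: -0.1053 × log₂(0.1053) = 0.3419
  p(1,2)=1/19: -0.0526 × log₂(0.0526) = 0.2236
  p(2,0)=3/19: -0.1579 × log₂(0.1579) = 0.4205
  p(2,1)=1/19: -0.0526 × log₂(0.0526) = 0.2236
  p(2,2)=3/19: -0.1579 × log₂(0.1579) = 0.4205
H(X,Y) = 3.0761 bits


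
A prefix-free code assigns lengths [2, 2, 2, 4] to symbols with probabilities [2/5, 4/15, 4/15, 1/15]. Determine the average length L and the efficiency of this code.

Average length L = Σ p_i × l_i = 2.1333 bits
Entropy H = 1.8062 bits
Efficiency η = H/L × 100% = 84.67%


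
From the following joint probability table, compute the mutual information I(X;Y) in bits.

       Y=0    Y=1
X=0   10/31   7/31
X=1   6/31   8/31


H(X) = 0.9932, H(Y) = 0.9992, H(X,Y) = 1.9742
I(X;Y) = H(X) + H(Y) - H(X,Y) = 0.0183 bits


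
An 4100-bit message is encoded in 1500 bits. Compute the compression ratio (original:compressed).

Compression ratio = Original / Compressed
= 4100 / 1500 = 2.73:1


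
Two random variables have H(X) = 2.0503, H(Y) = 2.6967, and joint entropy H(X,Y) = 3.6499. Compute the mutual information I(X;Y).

I(X;Y) = H(X) + H(Y) - H(X,Y)
I(X;Y) = 2.0503 + 2.6967 - 3.6499 = 1.0971 bits


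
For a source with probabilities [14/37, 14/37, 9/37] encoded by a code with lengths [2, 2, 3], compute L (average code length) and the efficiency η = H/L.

Average length L = Σ p_i × l_i = 2.2432 bits
Entropy H = 1.5571 bits
Efficiency η = H/L × 100% = 69.42%


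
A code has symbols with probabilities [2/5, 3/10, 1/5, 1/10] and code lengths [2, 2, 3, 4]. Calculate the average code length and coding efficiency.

Average length L = Σ p_i × l_i = 2.4000 bits
Entropy H = 1.8464 bits
Efficiency η = H/L × 100% = 76.93%


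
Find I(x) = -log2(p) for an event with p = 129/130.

Information content I(x) = -log₂(p(x))
I = -log₂(129/130) = -log₂(0.9923)
I = 0.0111 bits


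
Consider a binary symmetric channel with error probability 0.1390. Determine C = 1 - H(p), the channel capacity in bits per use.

For BSC with error probability p:
C = 1 - H(p) where H(p) is binary entropy
H(0.1390) = -0.1390 × log₂(0.1390) - 0.8610 × log₂(0.8610)
H(p) = 0.5816
C = 1 - 0.5816 = 0.4184 bits/use


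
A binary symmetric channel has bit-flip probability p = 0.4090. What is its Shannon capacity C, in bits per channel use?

For BSC with error probability p:
C = 1 - H(p) where H(p) is binary entropy
H(0.4090) = -0.4090 × log₂(0.4090) - 0.5910 × log₂(0.5910)
H(p) = 0.9760
C = 1 - 0.9760 = 0.0240 bits/use


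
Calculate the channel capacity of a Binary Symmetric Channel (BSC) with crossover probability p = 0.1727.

For BSC with error probability p:
C = 1 - H(p) where H(p) is binary entropy
H(0.1727) = -0.1727 × log₂(0.1727) - 0.8273 × log₂(0.8273)
H(p) = 0.6638
C = 1 - 0.6638 = 0.3362 bits/use


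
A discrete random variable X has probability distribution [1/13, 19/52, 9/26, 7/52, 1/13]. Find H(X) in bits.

H(X) = -Σ p(x) log₂ p(x)
  -1/13 × log₂(1/13) = 0.2846
  -19/52 × log₂(19/52) = 0.5307
  -9/26 × log₂(9/26) = 0.5298
  -7/52 × log₂(7/52) = 0.3895
  -1/13 × log₂(1/13) = 0.2846
H(X) = 2.0193 bits


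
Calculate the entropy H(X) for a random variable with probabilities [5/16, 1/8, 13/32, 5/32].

H(X) = -Σ p(x) log₂ p(x)
  -5/16 × log₂(5/16) = 0.5244
  -1/8 × log₂(1/8) = 0.3750
  -13/32 × log₂(13/32) = 0.5279
  -5/32 × log₂(5/32) = 0.4184
H(X) = 1.8458 bits


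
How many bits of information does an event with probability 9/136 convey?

Information content I(x) = -log₂(p(x))
I = -log₂(9/136) = -log₂(0.0662)
I = 3.9175 bits


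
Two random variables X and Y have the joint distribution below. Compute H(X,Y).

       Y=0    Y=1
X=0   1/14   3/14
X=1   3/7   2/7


H(X,Y) = -Σ p(x,y) log₂ p(x,y)
  p(0,0)=1/14: -0.0714 × log₂(0.0714) = 0.2720
  p(0,1)=3/14: -0.2143 × log₂(0.2143) = 0.4762
  p(1,0)=3/7: -0.4286 × log₂(0.4286) = 0.5239
  p(1,1)=2/7: -0.2857 × log₂(0.2857) = 0.5164
H(X,Y) = 1.7885 bits


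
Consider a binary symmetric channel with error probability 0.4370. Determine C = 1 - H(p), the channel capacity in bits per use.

For BSC with error probability p:
C = 1 - H(p) where H(p) is binary entropy
H(0.4370) = -0.4370 × log₂(0.4370) - 0.5630 × log₂(0.5630)
H(p) = 0.9885
C = 1 - 0.9885 = 0.0115 bits/use


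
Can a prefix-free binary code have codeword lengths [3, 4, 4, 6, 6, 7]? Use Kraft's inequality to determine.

Kraft inequality: Σ 2^(-l_i) ≤ 1 for prefix-free code
Calculating: 2^(-3) + 2^(-4) + 2^(-4) + 2^(-6) + 2^(-6) + 2^(-7)
= 0.125 + 0.0625 + 0.0625 + 0.015625 + 0.015625 + 0.0078125
= 0.2891
Since 0.2891 ≤ 1, prefix-free code exists


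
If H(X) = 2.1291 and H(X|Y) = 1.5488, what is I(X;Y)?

I(X;Y) = H(X) - H(X|Y)
I(X;Y) = 2.1291 - 1.5488 = 0.5803 bits


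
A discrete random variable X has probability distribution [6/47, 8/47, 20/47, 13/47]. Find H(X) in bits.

H(X) = -Σ p(x) log₂ p(x)
  -6/47 × log₂(6/47) = 0.3791
  -8/47 × log₂(8/47) = 0.4348
  -20/47 × log₂(20/47) = 0.5245
  -13/47 × log₂(13/47) = 0.5128
H(X) = 1.8513 bits


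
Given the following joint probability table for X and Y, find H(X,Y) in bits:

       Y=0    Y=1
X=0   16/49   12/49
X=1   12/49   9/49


H(X,Y) = -Σ p(x,y) log₂ p(x,y)
  p(0,0)=16/49: -0.3265 × log₂(0.3265) = 0.5273
  p(0,1)=12/49: -0.2449 × log₂(0.2449) = 0.4971
  p(1,0)=12/49: -0.2449 × log₂(0.2449) = 0.4971
  p(1,1)=9/49: -0.1837 × log₂(0.1837) = 0.4490
H(X,Y) = 1.9705 bits


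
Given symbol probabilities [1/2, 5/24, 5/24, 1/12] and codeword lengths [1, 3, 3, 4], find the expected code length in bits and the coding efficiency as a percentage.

Average length L = Σ p_i × l_i = 2.0833 bits
Entropy H = 1.7417 bits
Efficiency η = H/L × 100% = 83.60%


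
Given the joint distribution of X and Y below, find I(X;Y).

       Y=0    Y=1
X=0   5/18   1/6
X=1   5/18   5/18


H(X) = 0.9911, H(Y) = 0.9911, H(X,Y) = 1.9708
I(X;Y) = H(X) + H(Y) - H(X,Y) = 0.0113 bits


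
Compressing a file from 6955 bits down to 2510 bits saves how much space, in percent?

Space savings = (1 - Compressed/Original) × 100%
= (1 - 2510/6955) × 100%
= 63.91%


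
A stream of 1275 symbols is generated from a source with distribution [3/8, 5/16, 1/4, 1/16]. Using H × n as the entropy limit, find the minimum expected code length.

Entropy H = 1.8050 bits/symbol
Minimum bits = H × n = 1.8050 × 1275
= 2301.42 bits


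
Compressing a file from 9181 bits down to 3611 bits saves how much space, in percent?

Space savings = (1 - Compressed/Original) × 100%
= (1 - 3611/9181) × 100%
= 60.67%


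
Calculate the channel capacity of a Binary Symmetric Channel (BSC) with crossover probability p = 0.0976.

For BSC with error probability p:
C = 1 - H(p) where H(p) is binary entropy
H(0.0976) = -0.0976 × log₂(0.0976) - 0.9024 × log₂(0.9024)
H(p) = 0.4613
C = 1 - 0.4613 = 0.5387 bits/use


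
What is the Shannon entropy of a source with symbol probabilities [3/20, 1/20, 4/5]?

H(X) = -Σ p(x) log₂ p(x)
  -3/20 × log₂(3/20) = 0.4105
  -1/20 × log₂(1/20) = 0.2161
  -4/5 × log₂(4/5) = 0.2575
H(X) = 0.8842 bits


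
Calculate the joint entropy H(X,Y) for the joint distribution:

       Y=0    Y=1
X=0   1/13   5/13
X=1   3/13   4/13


H(X,Y) = -Σ p(x,y) log₂ p(x,y)
  p(0,0)=1/13: -0.0769 × log₂(0.0769) = 0.2846
  p(0,1)=5/13: -0.3846 × log₂(0.3846) = 0.5302
  p(1,0)=3/13: -0.2308 × log₂(0.2308) = 0.4882
  p(1,1)=4/13: -0.3077 × log₂(0.3077) = 0.5232
H(X,Y) = 1.8262 bits


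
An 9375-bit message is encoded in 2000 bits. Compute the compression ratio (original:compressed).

Compression ratio = Original / Compressed
= 9375 / 2000 = 4.69:1


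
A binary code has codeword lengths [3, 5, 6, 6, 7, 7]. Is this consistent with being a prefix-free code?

Kraft inequality: Σ 2^(-l_i) ≤ 1 for prefix-free code
Calculating: 2^(-3) + 2^(-5) + 2^(-6) + 2^(-6) + 2^(-7) + 2^(-7)
= 0.125 + 0.03125 + 0.015625 + 0.015625 + 0.0078125 + 0.0078125
= 0.2031
Since 0.2031 ≤ 1, prefix-free code exists


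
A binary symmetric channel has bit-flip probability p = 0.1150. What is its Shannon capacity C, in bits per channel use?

For BSC with error probability p:
C = 1 - H(p) where H(p) is binary entropy
H(0.1150) = -0.1150 × log₂(0.1150) - 0.8850 × log₂(0.8850)
H(p) = 0.5148
C = 1 - 0.5148 = 0.4852 bits/use


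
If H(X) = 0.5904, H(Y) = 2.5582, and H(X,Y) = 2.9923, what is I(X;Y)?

I(X;Y) = H(X) + H(Y) - H(X,Y)
I(X;Y) = 0.5904 + 2.5582 - 2.9923 = 0.1563 bits


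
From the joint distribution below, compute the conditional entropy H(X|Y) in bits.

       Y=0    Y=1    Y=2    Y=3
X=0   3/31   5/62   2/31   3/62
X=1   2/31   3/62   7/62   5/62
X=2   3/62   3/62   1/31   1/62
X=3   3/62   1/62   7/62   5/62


H(X|Y) = Σ_y p(y) H(X|Y=y)
  p(Y=0) = 8/31, H(X|Y=0) = 1.9363
  p(Y=1) = 6/31, H(X|Y=1) = 1.8250
  p(Y=2) = 10/31, H(X|Y=2) = 1.8568
  p(Y=3) = 7/31, H(X|Y=3) = 1.8092
H(X|Y) = 0.2581×1.9363 + 0.1935×1.8250 + 0.3226×1.8568 + 0.2258×1.8092 = 1.8604 bits


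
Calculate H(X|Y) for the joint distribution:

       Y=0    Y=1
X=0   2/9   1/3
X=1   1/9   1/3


H(X|Y) = Σ_y p(y) H(X|Y=y)
  p(Y=0) = 1/3, H(X|Y=0) = 0.9183
  p(Y=1) = 2/3, H(X|Y=1) = 1.0000
H(X|Y) = 0.3333×0.9183 + 0.6667×1.0000 = 0.9728 bits


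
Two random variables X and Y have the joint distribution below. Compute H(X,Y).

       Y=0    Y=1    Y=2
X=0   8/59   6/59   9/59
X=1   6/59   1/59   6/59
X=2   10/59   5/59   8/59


H(X,Y) = -Σ p(x,y) log₂ p(x,y)
  p(0,0)=8/59: -0.1356 × log₂(0.1356) = 0.3909
  p(0,1)=6/59: -0.1017 × log₂(0.1017) = 0.3354
  p(0,2)=9/59: -0.1525 × log₂(0.1525) = 0.4138
  p(1,0)=6/59: -0.1017 × log₂(0.1017) = 0.3354
  p(1,1)=1/59: -0.0169 × log₂(0.0169) = 0.0997
  p(1,2)=6/59: -0.1017 × log₂(0.1017) = 0.3354
  p(2,0)=10/59: -0.1695 × log₂(0.1695) = 0.4340
  p(2,1)=5/59: -0.0847 × log₂(0.0847) = 0.3018
  p(2,2)=8/59: -0.1356 × log₂(0.1356) = 0.3909
H(X,Y) = 3.0371 bits


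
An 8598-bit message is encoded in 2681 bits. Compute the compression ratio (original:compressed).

Compression ratio = Original / Compressed
= 8598 / 2681 = 3.21:1


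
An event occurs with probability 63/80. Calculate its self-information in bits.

Information content I(x) = -log₂(p(x))
I = -log₂(63/80) = -log₂(0.7875)
I = 0.3446 bits


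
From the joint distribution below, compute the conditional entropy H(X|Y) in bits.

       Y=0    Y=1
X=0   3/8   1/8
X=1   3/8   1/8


H(X|Y) = Σ_y p(y) H(X|Y=y)
  p(Y=0) = 3/4, H(X|Y=0) = 1.0000
  p(Y=1) = 1/4, H(X|Y=1) = 1.0000
H(X|Y) = 0.7500×1.0000 + 0.2500×1.0000 = 1.0000 bits


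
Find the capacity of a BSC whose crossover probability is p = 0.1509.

For BSC with error probability p:
C = 1 - H(p) where H(p) is binary entropy
H(0.1509) = -0.1509 × log₂(0.1509) - 0.8491 × log₂(0.8491)
H(p) = 0.6121
C = 1 - 0.6121 = 0.3879 bits/use


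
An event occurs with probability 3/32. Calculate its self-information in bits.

Information content I(x) = -log₂(p(x))
I = -log₂(3/32) = -log₂(0.0938)
I = 3.4150 bits


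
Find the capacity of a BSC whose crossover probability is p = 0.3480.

For BSC with error probability p:
C = 1 - H(p) where H(p) is binary entropy
H(0.3480) = -0.3480 × log₂(0.3480) - 0.6520 × log₂(0.6520)
H(p) = 0.9323
C = 1 - 0.9323 = 0.0677 bits/use


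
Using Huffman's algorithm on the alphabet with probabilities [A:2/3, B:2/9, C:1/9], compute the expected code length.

Huffman tree construction:
Combine smallest probabilities repeatedly
Resulting codes:
  A: 1 (length 1)
  B: 01 (length 2)
  C: 00 (length 2)
Average length = Σ p(s) × length(s) = 1.3333 bits


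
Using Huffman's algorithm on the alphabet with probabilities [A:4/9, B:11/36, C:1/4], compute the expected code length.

Huffman tree construction:
Combine smallest probabilities repeatedly
Resulting codes:
  A: 0 (length 1)
  B: 11 (length 2)
  C: 10 (length 2)
Average length = Σ p(s) × length(s) = 1.5556 bits


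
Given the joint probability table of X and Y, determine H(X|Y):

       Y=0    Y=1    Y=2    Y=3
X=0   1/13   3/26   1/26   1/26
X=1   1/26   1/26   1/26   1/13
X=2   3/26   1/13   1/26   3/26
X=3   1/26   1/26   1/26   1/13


H(X|Y) = Σ_y p(y) H(X|Y=y)
  p(Y=0) = 7/26, H(X|Y=0) = 1.8424
  p(Y=1) = 7/26, H(X|Y=1) = 1.8424
  p(Y=2) = 2/13, H(X|Y=2) = 2.0000
  p(Y=3) = 4/13, H(X|Y=3) = 1.9056
H(X|Y) = 0.2692×1.8424 + 0.2692×1.8424 + 0.1538×2.0000 + 0.3077×1.9056 = 1.8861 bits


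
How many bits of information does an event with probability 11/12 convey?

Information content I(x) = -log₂(p(x))
I = -log₂(11/12) = -log₂(0.9167)
I = 0.1255 bits


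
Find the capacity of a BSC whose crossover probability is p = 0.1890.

For BSC with error probability p:
C = 1 - H(p) where H(p) is binary entropy
H(0.1890) = -0.1890 × log₂(0.1890) - 0.8110 × log₂(0.8110)
H(p) = 0.6994
C = 1 - 0.6994 = 0.3006 bits/use


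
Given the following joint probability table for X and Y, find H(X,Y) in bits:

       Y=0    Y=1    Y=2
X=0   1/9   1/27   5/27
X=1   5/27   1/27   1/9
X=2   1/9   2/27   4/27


H(X,Y) = -Σ p(x,y) log₂ p(x,y)
  p(0,0)=1/9: -0.1111 × log₂(0.1111) = 0.3522
  p(0,1)=1/27: -0.0370 × log₂(0.0370) = 0.1761
  p(0,2)=5/27: -0.1852 × log₂(0.1852) = 0.4505
  p(1,0)=5/27: -0.1852 × log₂(0.1852) = 0.4505
  p(1,1)=1/27: -0.0370 × log₂(0.0370) = 0.1761
  p(1,2)=1/9: -0.1111 × log₂(0.1111) = 0.3522
  p(2,0)=1/9: -0.1111 × log₂(0.1111) = 0.3522
  p(2,1)=2/27: -0.0741 × log₂(0.0741) = 0.2781
  p(2,2)=4/27: -0.1481 × log₂(0.1481) = 0.4081
H(X,Y) = 2.9962 bits


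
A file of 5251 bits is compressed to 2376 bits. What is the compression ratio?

Compression ratio = Original / Compressed
= 5251 / 2376 = 2.21:1


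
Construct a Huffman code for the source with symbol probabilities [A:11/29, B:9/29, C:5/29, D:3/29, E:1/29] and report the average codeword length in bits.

Huffman tree construction:
Combine smallest probabilities repeatedly
Resulting codes:
  A: 0 (length 1)
  B: 10 (length 2)
  C: 111 (length 3)
  D: 1101 (length 4)
  E: 1100 (length 4)
Average length = Σ p(s) × length(s) = 2.0690 bits


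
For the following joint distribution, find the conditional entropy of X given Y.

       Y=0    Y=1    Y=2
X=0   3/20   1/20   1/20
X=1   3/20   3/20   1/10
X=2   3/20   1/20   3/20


H(X|Y) = Σ_y p(y) H(X|Y=y)
  p(Y=0) = 9/20, H(X|Y=0) = 1.5850
  p(Y=1) = 1/4, H(X|Y=1) = 1.3710
  p(Y=2) = 3/10, H(X|Y=2) = 1.4591
H(X|Y) = 0.4500×1.5850 + 0.2500×1.3710 + 0.3000×1.4591 = 1.4937 bits


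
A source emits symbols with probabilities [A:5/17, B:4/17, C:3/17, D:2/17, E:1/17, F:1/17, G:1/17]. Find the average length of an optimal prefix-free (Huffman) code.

Huffman tree construction:
Combine smallest probabilities repeatedly
Resulting codes:
  A: 10 (length 2)
  B: 01 (length 2)
  C: 111 (length 3)
  D: 001 (length 3)
  E: 1100 (length 4)
  F: 1101 (length 4)
  G: 000 (length 3)
Average length = Σ p(s) × length(s) = 2.5882 bits


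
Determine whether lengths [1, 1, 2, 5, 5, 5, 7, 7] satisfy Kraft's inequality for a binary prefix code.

Kraft inequality: Σ 2^(-l_i) ≤ 1 for prefix-free code
Calculating: 2^(-1) + 2^(-1) + 2^(-2) + 2^(-5) + 2^(-5) + 2^(-5) + 2^(-7) + 2^(-7)
= 0.5 + 0.5 + 0.25 + 0.03125 + 0.03125 + 0.03125 + 0.0078125 + 0.0078125
= 1.3594
Since 1.3594 > 1, prefix-free code does not exist


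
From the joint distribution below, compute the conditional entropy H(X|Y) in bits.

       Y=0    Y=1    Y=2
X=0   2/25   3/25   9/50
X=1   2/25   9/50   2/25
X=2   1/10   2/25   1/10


H(X|Y) = Σ_y p(y) H(X|Y=y)
  p(Y=0) = 13/50, H(X|Y=0) = 1.5766
  p(Y=1) = 19/50, H(X|Y=1) = 1.5090
  p(Y=2) = 9/25, H(X|Y=2) = 1.4955
H(X|Y) = 0.2600×1.5766 + 0.3800×1.5090 + 0.3600×1.4955 = 1.5217 bits


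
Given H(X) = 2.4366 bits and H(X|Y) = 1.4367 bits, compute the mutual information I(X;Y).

I(X;Y) = H(X) - H(X|Y)
I(X;Y) = 2.4366 - 1.4367 = 0.9999 bits


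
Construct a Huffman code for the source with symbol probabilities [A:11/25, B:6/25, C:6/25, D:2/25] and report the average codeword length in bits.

Huffman tree construction:
Combine smallest probabilities repeatedly
Resulting codes:
  A: 0 (length 1)
  B: 111 (length 3)
  C: 10 (length 2)
  D: 110 (length 3)
Average length = Σ p(s) × length(s) = 1.8800 bits


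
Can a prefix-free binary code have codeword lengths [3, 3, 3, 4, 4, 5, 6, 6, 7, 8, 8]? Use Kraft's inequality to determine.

Kraft inequality: Σ 2^(-l_i) ≤ 1 for prefix-free code
Calculating: 2^(-3) + 2^(-3) + 2^(-3) + 2^(-4) + 2^(-4) + 2^(-5) + 2^(-6) + 2^(-6) + 2^(-7) + 2^(-8) + 2^(-8)
= 0.125 + 0.125 + 0.125 + 0.0625 + 0.0625 + 0.03125 + 0.015625 + 0.015625 + 0.0078125 + 0.00390625 + 0.00390625
= 0.5781
Since 0.5781 ≤ 1, prefix-free code exists


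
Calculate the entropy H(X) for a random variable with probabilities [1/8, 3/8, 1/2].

H(X) = -Σ p(x) log₂ p(x)
  -1/8 × log₂(1/8) = 0.3750
  -3/8 × log₂(3/8) = 0.5306
  -1/2 × log₂(1/2) = 0.5000
H(X) = 1.4056 bits


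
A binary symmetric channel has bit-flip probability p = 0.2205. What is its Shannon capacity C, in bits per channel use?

For BSC with error probability p:
C = 1 - H(p) where H(p) is binary entropy
H(0.2205) = -0.2205 × log₂(0.2205) - 0.7795 × log₂(0.7795)
H(p) = 0.7611
C = 1 - 0.7611 = 0.2389 bits/use


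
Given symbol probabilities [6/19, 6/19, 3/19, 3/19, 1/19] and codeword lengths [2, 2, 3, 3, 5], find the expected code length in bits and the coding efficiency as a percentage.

Average length L = Σ p_i × l_i = 2.4737 bits
Entropy H = 2.1148 bits
Efficiency η = H/L × 100% = 85.49%


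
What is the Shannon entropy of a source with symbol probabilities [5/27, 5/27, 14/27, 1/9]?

H(X) = -Σ p(x) log₂ p(x)
  -5/27 × log₂(5/27) = 0.4505
  -5/27 × log₂(5/27) = 0.4505
  -14/27 × log₂(14/27) = 0.4913
  -1/9 × log₂(1/9) = 0.3522
H(X) = 1.7446 bits


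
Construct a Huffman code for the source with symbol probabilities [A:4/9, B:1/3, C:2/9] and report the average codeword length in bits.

Huffman tree construction:
Combine smallest probabilities repeatedly
Resulting codes:
  A: 0 (length 1)
  B: 11 (length 2)
  C: 10 (length 2)
Average length = Σ p(s) × length(s) = 1.5556 bits


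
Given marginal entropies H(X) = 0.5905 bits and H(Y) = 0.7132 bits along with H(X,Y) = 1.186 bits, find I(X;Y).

I(X;Y) = H(X) + H(Y) - H(X,Y)
I(X;Y) = 0.5905 + 0.7132 - 1.186 = 0.1177 bits


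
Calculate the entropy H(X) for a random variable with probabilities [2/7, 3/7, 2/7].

H(X) = -Σ p(x) log₂ p(x)
  -2/7 × log₂(2/7) = 0.5164
  -3/7 × log₂(3/7) = 0.5239
  -2/7 × log₂(2/7) = 0.5164
H(X) = 1.5567 bits


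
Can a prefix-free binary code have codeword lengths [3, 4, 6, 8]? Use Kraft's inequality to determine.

Kraft inequality: Σ 2^(-l_i) ≤ 1 for prefix-free code
Calculating: 2^(-3) + 2^(-4) + 2^(-6) + 2^(-8)
= 0.125 + 0.0625 + 0.015625 + 0.00390625
= 0.2070
Since 0.2070 ≤ 1, prefix-free code exists


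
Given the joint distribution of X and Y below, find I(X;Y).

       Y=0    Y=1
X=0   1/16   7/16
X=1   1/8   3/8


H(X) = 1.0000, H(Y) = 0.6962, H(X,Y) = 1.6774
I(X;Y) = H(X) + H(Y) - H(X,Y) = 0.0188 bits


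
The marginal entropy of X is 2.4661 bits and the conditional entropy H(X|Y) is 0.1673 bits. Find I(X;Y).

I(X;Y) = H(X) - H(X|Y)
I(X;Y) = 2.4661 - 0.1673 = 2.2988 bits


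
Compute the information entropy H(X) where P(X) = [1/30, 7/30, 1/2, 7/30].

H(X) = -Σ p(x) log₂ p(x)
  -1/30 × log₂(1/30) = 0.1636
  -7/30 × log₂(7/30) = 0.4899
  -1/2 × log₂(1/2) = 0.5000
  -7/30 × log₂(7/30) = 0.4899
H(X) = 1.6433 bits


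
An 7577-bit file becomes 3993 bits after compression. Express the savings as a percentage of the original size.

Space savings = (1 - Compressed/Original) × 100%
= (1 - 3993/7577) × 100%
= 47.30%


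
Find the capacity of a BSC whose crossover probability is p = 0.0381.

For BSC with error probability p:
C = 1 - H(p) where H(p) is binary entropy
H(0.0381) = -0.0381 × log₂(0.0381) - 0.9619 × log₂(0.9619)
H(p) = 0.2335
C = 1 - 0.2335 = 0.7665 bits/use


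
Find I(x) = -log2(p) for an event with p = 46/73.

Information content I(x) = -log₂(p(x))
I = -log₂(46/73) = -log₂(0.6301)
I = 0.6663 bits


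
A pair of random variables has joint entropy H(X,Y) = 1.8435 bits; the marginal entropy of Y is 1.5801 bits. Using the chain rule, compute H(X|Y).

Chain rule: H(X,Y) = H(X|Y) + H(Y)
H(X|Y) = H(X,Y) - H(Y) = 1.8435 - 1.5801 = 0.2634 bits


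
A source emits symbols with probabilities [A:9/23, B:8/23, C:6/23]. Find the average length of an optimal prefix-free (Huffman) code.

Huffman tree construction:
Combine smallest probabilities repeatedly
Resulting codes:
  A: 0 (length 1)
  B: 11 (length 2)
  C: 10 (length 2)
Average length = Σ p(s) × length(s) = 1.6087 bits


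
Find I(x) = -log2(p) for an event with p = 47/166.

Information content I(x) = -log₂(p(x))
I = -log₂(47/166) = -log₂(0.2831)
I = 1.8205 bits


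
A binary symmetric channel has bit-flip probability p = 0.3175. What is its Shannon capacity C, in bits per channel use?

For BSC with error probability p:
C = 1 - H(p) where H(p) is binary entropy
H(0.3175) = -0.3175 × log₂(0.3175) - 0.6825 × log₂(0.6825)
H(p) = 0.9016
C = 1 - 0.9016 = 0.0984 bits/use


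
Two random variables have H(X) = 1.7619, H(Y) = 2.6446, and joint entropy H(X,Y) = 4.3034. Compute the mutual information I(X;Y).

I(X;Y) = H(X) + H(Y) - H(X,Y)
I(X;Y) = 1.7619 + 2.6446 - 4.3034 = 0.1031 bits


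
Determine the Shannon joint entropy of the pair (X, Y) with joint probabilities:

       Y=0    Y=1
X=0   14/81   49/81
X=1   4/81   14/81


H(X,Y) = -Σ p(x,y) log₂ p(x,y)
  p(0,0)=14/81: -0.1728 × log₂(0.1728) = 0.4377
  p(0,1)=49/81: -0.6049 × log₂(0.6049) = 0.4387
  p(1,0)=4/81: -0.0494 × log₂(0.0494) = 0.2143
  p(1,1)=14/81: -0.1728 × log₂(0.1728) = 0.4377
H(X,Y) = 1.5284 bits


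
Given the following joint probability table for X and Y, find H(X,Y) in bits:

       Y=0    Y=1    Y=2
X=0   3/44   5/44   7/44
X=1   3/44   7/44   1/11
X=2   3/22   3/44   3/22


H(X,Y) = -Σ p(x,y) log₂ p(x,y)
  p(0,0)=3/44: -0.0682 × log₂(0.0682) = 0.2642
  p(0,1)=5/44: -0.1136 × log₂(0.1136) = 0.3565
  p(0,2)=7/44: -0.1591 × log₂(0.1591) = 0.4219
  p(1,0)=3/44: -0.0682 × log₂(0.0682) = 0.2642
  p(1,1)=7/44: -0.1591 × log₂(0.1591) = 0.4219
  p(1,2)=1/11: -0.0909 × log₂(0.0909) = 0.3145
  p(2,0)=3/22: -0.1364 × log₂(0.1364) = 0.3920
  p(2,1)=3/44: -0.0682 × log₂(0.0682) = 0.2642
  p(2,2)=3/22: -0.1364 × log₂(0.1364) = 0.3920
H(X,Y) = 3.0913 bits


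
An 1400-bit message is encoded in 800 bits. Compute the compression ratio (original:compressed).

Compression ratio = Original / Compressed
= 1400 / 800 = 1.75:1


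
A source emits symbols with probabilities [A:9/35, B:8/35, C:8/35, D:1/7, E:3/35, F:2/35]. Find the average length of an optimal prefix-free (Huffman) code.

Huffman tree construction:
Combine smallest probabilities repeatedly
Resulting codes:
  A: 10 (length 2)
  B: 00 (length 2)
  C: 01 (length 2)
  D: 110 (length 3)
  E: 1111 (length 4)
  F: 1110 (length 4)
Average length = Σ p(s) × length(s) = 2.4286 bits


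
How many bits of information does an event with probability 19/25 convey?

Information content I(x) = -log₂(p(x))
I = -log₂(19/25) = -log₂(0.7600)
I = 0.3959 bits


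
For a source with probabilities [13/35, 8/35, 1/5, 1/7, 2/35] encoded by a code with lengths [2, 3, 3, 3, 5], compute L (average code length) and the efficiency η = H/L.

Average length L = Σ p_i × l_i = 2.7429 bits
Entropy H = 2.1188 bits
Efficiency η = H/L × 100% = 77.25%


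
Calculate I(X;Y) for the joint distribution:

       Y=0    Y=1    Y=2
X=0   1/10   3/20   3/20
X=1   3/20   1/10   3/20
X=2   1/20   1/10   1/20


H(X) = 1.5219, H(Y) = 1.5813, H(X,Y) = 3.0710
I(X;Y) = H(X) + H(Y) - H(X,Y) = 0.0323 bits


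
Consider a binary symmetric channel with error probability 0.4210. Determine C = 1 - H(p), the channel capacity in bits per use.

For BSC with error probability p:
C = 1 - H(p) where H(p) is binary entropy
H(0.4210) = -0.4210 × log₂(0.4210) - 0.5790 × log₂(0.5790)
H(p) = 0.9819
C = 1 - 0.9819 = 0.0181 bits/use


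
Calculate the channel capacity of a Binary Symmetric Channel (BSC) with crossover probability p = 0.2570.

For BSC with error probability p:
C = 1 - H(p) where H(p) is binary entropy
H(0.2570) = -0.2570 × log₂(0.2570) - 0.7430 × log₂(0.7430)
H(p) = 0.8222
C = 1 - 0.8222 = 0.1778 bits/use


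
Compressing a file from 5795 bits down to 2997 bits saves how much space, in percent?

Space savings = (1 - Compressed/Original) × 100%
= (1 - 2997/5795) × 100%
= 48.28%


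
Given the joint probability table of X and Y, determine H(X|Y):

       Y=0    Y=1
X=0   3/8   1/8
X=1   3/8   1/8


H(X|Y) = Σ_y p(y) H(X|Y=y)
  p(Y=0) = 3/4, H(X|Y=0) = 1.0000
  p(Y=1) = 1/4, H(X|Y=1) = 1.0000
H(X|Y) = 0.7500×1.0000 + 0.2500×1.0000 = 1.0000 bits


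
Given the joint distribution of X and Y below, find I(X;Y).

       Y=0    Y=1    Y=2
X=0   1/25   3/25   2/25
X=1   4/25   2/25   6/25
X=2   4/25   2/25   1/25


H(X) = 1.5166, H(Y) = 1.5755, H(X,Y) = 2.9533
I(X;Y) = H(X) + H(Y) - H(X,Y) = 0.1388 bits


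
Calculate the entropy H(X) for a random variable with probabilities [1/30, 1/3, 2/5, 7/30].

H(X) = -Σ p(x) log₂ p(x)
  -1/30 × log₂(1/30) = 0.1636
  -1/3 × log₂(1/3) = 0.5283
  -2/5 × log₂(2/5) = 0.5288
  -7/30 × log₂(7/30) = 0.4899
H(X) = 1.7105 bits


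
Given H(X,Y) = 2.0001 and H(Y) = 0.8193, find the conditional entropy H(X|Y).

Chain rule: H(X,Y) = H(X|Y) + H(Y)
H(X|Y) = H(X,Y) - H(Y) = 2.0001 - 0.8193 = 1.1808 bits


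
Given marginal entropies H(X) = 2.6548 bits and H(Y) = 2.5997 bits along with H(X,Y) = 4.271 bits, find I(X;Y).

I(X;Y) = H(X) + H(Y) - H(X,Y)
I(X;Y) = 2.6548 + 2.5997 - 4.271 = 0.9835 bits


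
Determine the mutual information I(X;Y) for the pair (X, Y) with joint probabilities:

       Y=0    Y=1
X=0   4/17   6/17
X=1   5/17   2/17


H(X) = 0.9774, H(Y) = 0.9975, H(X,Y) = 1.9040
I(X;Y) = H(X) + H(Y) - H(X,Y) = 0.0710 bits


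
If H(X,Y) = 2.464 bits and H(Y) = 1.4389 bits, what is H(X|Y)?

Chain rule: H(X,Y) = H(X|Y) + H(Y)
H(X|Y) = H(X,Y) - H(Y) = 2.464 - 1.4389 = 1.0251 bits


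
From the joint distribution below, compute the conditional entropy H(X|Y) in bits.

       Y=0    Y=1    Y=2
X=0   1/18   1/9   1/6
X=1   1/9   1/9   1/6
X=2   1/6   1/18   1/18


H(X|Y) = Σ_y p(y) H(X|Y=y)
  p(Y=0) = 1/3, H(X|Y=0) = 1.4591
  p(Y=1) = 5/18, H(X|Y=1) = 1.5219
  p(Y=2) = 7/18, H(X|Y=2) = 1.4488
H(X|Y) = 0.3333×1.4591 + 0.2778×1.5219 + 0.3889×1.4488 = 1.4726 bits


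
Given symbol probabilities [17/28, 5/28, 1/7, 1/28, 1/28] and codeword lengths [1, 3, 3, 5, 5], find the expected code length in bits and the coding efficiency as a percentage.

Average length L = Σ p_i × l_i = 1.9286 bits
Entropy H = 1.6253 bits
Efficiency η = H/L × 100% = 84.28%


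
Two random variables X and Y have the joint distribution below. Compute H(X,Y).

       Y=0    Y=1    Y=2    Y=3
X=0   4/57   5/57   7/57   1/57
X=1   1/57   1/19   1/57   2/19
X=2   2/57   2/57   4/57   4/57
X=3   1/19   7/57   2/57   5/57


H(X,Y) = -Σ p(x,y) log₂ p(x,y)
  p(0,0)=4/57: -0.0702 × log₂(0.0702) = 0.2690
  p(0,1)=5/57: -0.0877 × log₂(0.0877) = 0.3080
  p(0,2)=7/57: -0.1228 × log₂(0.1228) = 0.3716
  p(0,3)=1/57: -0.0175 × log₂(0.0175) = 0.1023
  p(1,0)=1/57: -0.0175 × log₂(0.0175) = 0.1023
  p(1,1)=1/19: -0.0526 × log₂(0.0526) = 0.2236
  p(1,2)=1/57: -0.0175 × log₂(0.0175) = 0.1023
  p(1,3)=2/19: -0.1053 × log₂(0.1053) = 0.3419
  p(2,0)=2/57: -0.0351 × log₂(0.0351) = 0.1696
  p(2,1)=2/57: -0.0351 × log₂(0.0351) = 0.1696
  p(2,2)=4/57: -0.0702 × log₂(0.0702) = 0.2690
  p(2,3)=4/57: -0.0702 × log₂(0.0702) = 0.2690
  p(3,0)=1/19: -0.0526 × log₂(0.0526) = 0.2236
  p(3,1)=7/57: -0.1228 × log₂(0.1228) = 0.3716
  p(3,2)=2/57: -0.0351 × log₂(0.0351) = 0.1696
  p(3,3)=5/57: -0.0877 × log₂(0.0877) = 0.3080
H(X,Y) = 3.7708 bits


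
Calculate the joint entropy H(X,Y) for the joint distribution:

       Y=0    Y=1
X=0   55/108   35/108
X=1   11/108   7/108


H(X,Y) = -Σ p(x,y) log₂ p(x,y)
  p(0,0)=55/108: -0.5093 × log₂(0.5093) = 0.4958
  p(0,1)=35/108: -0.3241 × log₂(0.3241) = 0.5268
  p(1,0)=11/108: -0.1019 × log₂(0.1019) = 0.3356
  p(1,1)=7/108: -0.0648 × log₂(0.0648) = 0.2559
H(X,Y) = 1.6141 bits


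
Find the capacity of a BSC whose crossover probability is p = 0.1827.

For BSC with error probability p:
C = 1 - H(p) where H(p) is binary entropy
H(0.1827) = -0.1827 × log₂(0.1827) - 0.8173 × log₂(0.8173)
H(p) = 0.6859
C = 1 - 0.6859 = 0.3141 bits/use


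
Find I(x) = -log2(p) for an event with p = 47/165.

Information content I(x) = -log₂(p(x))
I = -log₂(47/165) = -log₂(0.2848)
I = 1.8117 bits


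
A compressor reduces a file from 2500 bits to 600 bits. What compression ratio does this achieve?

Compression ratio = Original / Compressed
= 2500 / 600 = 4.17:1


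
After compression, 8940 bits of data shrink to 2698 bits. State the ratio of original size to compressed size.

Compression ratio = Original / Compressed
= 8940 / 2698 = 3.31:1


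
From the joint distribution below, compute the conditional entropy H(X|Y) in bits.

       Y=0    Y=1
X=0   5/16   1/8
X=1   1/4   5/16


H(X|Y) = Σ_y p(y) H(X|Y=y)
  p(Y=0) = 9/16, H(X|Y=0) = 0.9911
  p(Y=1) = 7/16, H(X|Y=1) = 0.8631
H(X|Y) = 0.5625×0.9911 + 0.4375×0.8631 = 0.9351 bits


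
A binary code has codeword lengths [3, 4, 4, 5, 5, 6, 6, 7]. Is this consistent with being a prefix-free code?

Kraft inequality: Σ 2^(-l_i) ≤ 1 for prefix-free code
Calculating: 2^(-3) + 2^(-4) + 2^(-4) + 2^(-5) + 2^(-5) + 2^(-6) + 2^(-6) + 2^(-7)
= 0.125 + 0.0625 + 0.0625 + 0.03125 + 0.03125 + 0.015625 + 0.015625 + 0.0078125
= 0.3516
Since 0.3516 ≤ 1, prefix-free code exists


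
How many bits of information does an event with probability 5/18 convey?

Information content I(x) = -log₂(p(x))
I = -log₂(5/18) = -log₂(0.2778)
I = 1.8480 bits


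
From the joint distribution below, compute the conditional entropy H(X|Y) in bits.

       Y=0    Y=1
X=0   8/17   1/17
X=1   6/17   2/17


H(X|Y) = Σ_y p(y) H(X|Y=y)
  p(Y=0) = 14/17, H(X|Y=0) = 0.9852
  p(Y=1) = 3/17, H(X|Y=1) = 0.9183
H(X|Y) = 0.8235×0.9852 + 0.1765×0.9183 = 0.9734 bits


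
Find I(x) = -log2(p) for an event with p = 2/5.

Information content I(x) = -log₂(p(x))
I = -log₂(2/5) = -log₂(0.4000)
I = 1.3219 bits


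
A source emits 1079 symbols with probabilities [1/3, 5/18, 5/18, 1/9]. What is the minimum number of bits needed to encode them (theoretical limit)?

Entropy H = 1.9072 bits/symbol
Minimum bits = H × n = 1.9072 × 1079
= 2057.87 bits


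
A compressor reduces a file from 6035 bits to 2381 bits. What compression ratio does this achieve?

Compression ratio = Original / Compressed
= 6035 / 2381 = 2.53:1


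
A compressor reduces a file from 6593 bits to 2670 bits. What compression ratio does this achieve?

Compression ratio = Original / Compressed
= 6593 / 2670 = 2.47:1


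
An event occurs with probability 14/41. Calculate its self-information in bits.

Information content I(x) = -log₂(p(x))
I = -log₂(14/41) = -log₂(0.3415)
I = 1.5502 bits


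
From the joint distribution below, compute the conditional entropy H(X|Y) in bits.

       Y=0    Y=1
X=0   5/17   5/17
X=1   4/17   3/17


H(X|Y) = Σ_y p(y) H(X|Y=y)
  p(Y=0) = 9/17, H(X|Y=0) = 0.9911
  p(Y=1) = 8/17, H(X|Y=1) = 0.9544
H(X|Y) = 0.5294×0.9911 + 0.4706×0.9544 = 0.9738 bits


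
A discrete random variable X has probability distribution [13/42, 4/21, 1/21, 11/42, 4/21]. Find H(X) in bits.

H(X) = -Σ p(x) log₂ p(x)
  -13/42 × log₂(13/42) = 0.5237
  -4/21 × log₂(4/21) = 0.4557
  -1/21 × log₂(1/21) = 0.2092
  -11/42 × log₂(11/42) = 0.5062
  -4/21 × log₂(4/21) = 0.4557
H(X) = 2.1504 bits


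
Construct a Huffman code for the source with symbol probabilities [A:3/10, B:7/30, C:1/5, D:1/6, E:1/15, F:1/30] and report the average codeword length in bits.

Huffman tree construction:
Combine smallest probabilities repeatedly
Resulting codes:
  A: 11 (length 2)
  B: 01 (length 2)
  C: 00 (length 2)
  D: 101 (length 3)
  E: 1001 (length 4)
  F: 1000 (length 4)
Average length = Σ p(s) × length(s) = 2.3667 bits
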